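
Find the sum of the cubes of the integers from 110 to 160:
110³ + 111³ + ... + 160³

Use ∑_{k=1}^{n} k³ = [n(n+1)/2]², then subtract the first 109 terms.
∑_{k=1}^{160} k³ = [160×161/2]² = 12880² = 165894400
∑_{k=1}^{109} k³ = [109×110/2]² = 5995² = 35940025
∑_{k=110}^{160} k³ = 165894400 - 35940025 = 129954375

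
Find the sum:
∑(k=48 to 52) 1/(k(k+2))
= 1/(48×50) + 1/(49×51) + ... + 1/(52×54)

Partial fractions: 1/(k(k+2)) = (1/2)[1/k - 1/(k+2)]
Telescoping leaves the first two and last two terms:
= (1/2)[1/48 + 1/49 - 1/53 - 1/54]
= 4325/2243808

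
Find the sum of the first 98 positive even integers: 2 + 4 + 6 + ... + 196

Sum of first n even numbers = n(n+1)
= 98×99
= 9702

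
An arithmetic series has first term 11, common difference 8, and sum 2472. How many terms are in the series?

Using S = n/2 × [2a + (n-1)d]
2472 = n/2 × [2(11) + (n-1)(8)]
2472 = n/2 × [22 + 8n - 8]
4944 = n × [14 + 8n]
8n² + (14)n - 4944 = 0
Discriminant: Δ = (14)² - 4(8)(-4944) = 196 + 158208 = 158404
√Δ = 398
n = [-(14) + √Δ] / (2·8) = (-14 + 398) / 16 = 384 / 16 = 24
(The negative root is discarded since n must be a positive integer.)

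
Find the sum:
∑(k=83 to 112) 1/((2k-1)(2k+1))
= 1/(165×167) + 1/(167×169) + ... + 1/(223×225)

Partial fractions: 1/((2k-1)(2k+1)) = (1/2)[1/(2k-1) - 1/(2k+1)]
The series telescopes:
= (1/2)[1/165 - 1/225]
= 2/2475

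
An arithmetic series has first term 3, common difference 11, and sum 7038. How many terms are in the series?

Using S = n/2 × [2a + (n-1)d]
7038 = n/2 × [2(3) + (n-1)(11)]
7038 = n/2 × [6 + 11n - 11]
14076 = n × [-5 + 11n]
11n² + (-5)n - 14076 = 0
Discriminant: Δ = (-5)² - 4(11)(-14076) = 25 + 619344 = 619369
√Δ = 787
n = [-(-5) + √Δ] / (2·11) = (5 + 787) / 22 = 792 / 22 = 36
(The negative root is discarded since n must be a positive integer.)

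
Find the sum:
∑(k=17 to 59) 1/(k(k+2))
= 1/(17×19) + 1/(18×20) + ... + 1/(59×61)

Partial fractions: 1/(k(k+2)) = (1/2)[1/k - 1/(k+2)]
Telescoping leaves the first two and last two terms:
= (1/2)[1/17 + 1/18 - 1/60 - 1/61]
= 15179/373320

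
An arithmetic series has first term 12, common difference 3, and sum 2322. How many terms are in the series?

Using S = n/2 × [2a + (n-1)d]
2322 = n/2 × [2(12) + (n-1)(3)]
2322 = n/2 × [24 + 3n - 3]
4644 = n × [21 + 3n]
3n² + (21)n - 4644 = 0
Discriminant: Δ = (21)² - 4(3)(-4644) = 441 + 55728 = 56169
√Δ = 237
n = [-(21) + √Δ] / (2·3) = (-21 + 237) / 6 = 216 / 6 = 36
(The negative root is discarded since n must be a positive integer.)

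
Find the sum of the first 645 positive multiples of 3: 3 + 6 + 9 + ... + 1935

Factor out 3: = 3(1 + 2 + ... + 645) = 3 × n(n+1)/2
= 3 × 645×646/2
= 3 × 208335
= 625005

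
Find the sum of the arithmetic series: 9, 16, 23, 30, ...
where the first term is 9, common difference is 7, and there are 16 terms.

Sₙ = n/2 × (first + last)
Last term = a + (n-1)d = 9 + (16-1)×7 = 114
S_16 = 16/2 × (9 + 114)
S_16 = 16/2 × 123 = 984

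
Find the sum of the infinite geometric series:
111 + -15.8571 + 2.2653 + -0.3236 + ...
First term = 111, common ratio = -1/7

For |r| < 1, S = a / (1 - r)
S = 111 / (1 - (-1/7))
S = 111 / (8/7)
S = 777/8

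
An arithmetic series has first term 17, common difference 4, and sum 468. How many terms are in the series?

Using S = n/2 × [2a + (n-1)d]
468 = n/2 × [2(17) + (n-1)(4)]
468 = n/2 × [34 + 4n - 4]
936 = n × [30 + 4n]
4n² + (30)n - 936 = 0
Discriminant: Δ = (30)² - 4(4)(-936) = 900 + 14976 = 15876
√Δ = 126
n = [-(30) + √Δ] / (2·4) = (-30 + 126) / 8 = 96 / 8 = 12
(The negative root is discarded since n must be a positive integer.)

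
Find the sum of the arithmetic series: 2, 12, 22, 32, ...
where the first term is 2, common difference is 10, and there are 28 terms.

Sₙ = n/2 × (first + last)
Last term = a + (n-1)d = 2 + (28-1)×10 = 272
S_28 = 28/2 × (2 + 272)
S_28 = 28/2 × 274 = 3836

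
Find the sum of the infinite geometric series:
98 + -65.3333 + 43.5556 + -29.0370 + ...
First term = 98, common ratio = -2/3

For |r| < 1, S = a / (1 - r)
S = 98 / (1 - (-2/3))
S = 98 / (5/3)
S = 294/5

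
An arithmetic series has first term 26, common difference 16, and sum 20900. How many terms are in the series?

Using S = n/2 × [2a + (n-1)d]
20900 = n/2 × [2(26) + (n-1)(16)]
20900 = n/2 × [52 + 16n - 16]
41800 = n × [36 + 16n]
16n² + (36)n - 41800 = 0
Discriminant: Δ = (36)² - 4(16)(-41800) = 1296 + 2675200 = 2676496
√Δ = 1636
n = [-(36) + √Δ] / (2·16) = (-36 + 1636) / 32 = 1600 / 32 = 50
(The negative root is discarded since n must be a positive integer.)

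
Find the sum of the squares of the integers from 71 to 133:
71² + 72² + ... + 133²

Use ∑_{k=1}^{n} k² = n(n+1)(2n+1)/6, then subtract the first 70 terms.
∑_{k=1}^{133} k² = 133×134×267/6 = 793079
∑_{k=1}^{70} k² = 70×71×141/6 = 116795
∑_{k=71}^{133} k² = 793079 - 116795 = 676284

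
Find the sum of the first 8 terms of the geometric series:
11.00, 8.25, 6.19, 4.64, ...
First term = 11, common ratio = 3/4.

Sₙ = a(1 - rⁿ) / (1 - r)
S_8 = 11(1 - (3/4)^8) / (1 - (3/4))
S_8 = 11(1 - (6561/65536)) / (1/4)
S_8 = 648725/16384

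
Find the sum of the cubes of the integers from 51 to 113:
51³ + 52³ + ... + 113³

Use ∑_{k=1}^{n} k³ = [n(n+1)/2]², then subtract the first 50 terms.
∑_{k=1}^{113} k³ = [113×114/2]² = 6441² = 41486481
∑_{k=1}^{50} k³ = [50×51/2]² = 1275² = 1625625
∑_{k=51}^{113} k³ = 41486481 - 1625625 = 39860856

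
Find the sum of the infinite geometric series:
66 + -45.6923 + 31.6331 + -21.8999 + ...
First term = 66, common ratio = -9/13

For |r| < 1, S = a / (1 - r)
S = 66 / (1 - (-9/13))
S = 66 / (22/13)
S = 39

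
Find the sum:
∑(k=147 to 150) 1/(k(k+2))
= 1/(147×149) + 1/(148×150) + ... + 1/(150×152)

Partial fractions: 1/(k(k+2)) = (1/2)[1/k - 1/(k+2)]
Telescoping leaves the first two and last two terms:
= (1/2)[1/147 + 1/148 - 1/151 - 1/152]
= 44693/249671856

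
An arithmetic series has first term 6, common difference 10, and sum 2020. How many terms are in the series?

Using S = n/2 × [2a + (n-1)d]
2020 = n/2 × [2(6) + (n-1)(10)]
2020 = n/2 × [12 + 10n - 10]
4040 = n × [2 + 10n]
10n² + (2)n - 4040 = 0
Discriminant: Δ = (2)² - 4(10)(-4040) = 4 + 161600 = 161604
√Δ = 402
n = [-(2) + √Δ] / (2·10) = (-2 + 402) / 20 = 400 / 20 = 20
(The negative root is discarded since n must be a positive integer.)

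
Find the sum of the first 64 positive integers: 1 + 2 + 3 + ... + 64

Formula: ∑k = n(n+1)/2
= 64×65/2
= 4160/2
= 2080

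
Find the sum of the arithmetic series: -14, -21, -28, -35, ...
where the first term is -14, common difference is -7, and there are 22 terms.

Sₙ = n/2 × (first + last)
Last term = a + (n-1)d = -14 + (22-1)×(-7) = -161
S_22 = 22/2 × (-14 + (-161))
S_22 = 22/2 × (-175) = -1925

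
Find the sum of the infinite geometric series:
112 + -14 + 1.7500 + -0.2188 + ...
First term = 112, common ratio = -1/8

For |r| < 1, S = a / (1 - r)
S = 112 / (1 - (-1/8))
S = 112 / (9/8)
S = 896/9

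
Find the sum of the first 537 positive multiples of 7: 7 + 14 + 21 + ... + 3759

Factor out 7: = 7(1 + 2 + ... + 537) = 7 × n(n+1)/2
= 7 × 537×538/2
= 7 × 144453
= 1011171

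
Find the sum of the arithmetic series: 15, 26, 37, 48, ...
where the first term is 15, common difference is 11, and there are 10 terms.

Sₙ = n/2 × (first + last)
Last term = a + (n-1)d = 15 + (10-1)×11 = 114
S_10 = 10/2 × (15 + 114)
S_10 = 10/2 × 129 = 645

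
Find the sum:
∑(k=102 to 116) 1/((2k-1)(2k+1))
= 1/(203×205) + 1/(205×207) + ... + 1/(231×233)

Partial fractions: 1/((2k-1)(2k+1)) = (1/2)[1/(2k-1) - 1/(2k+1)]
The series telescopes:
= (1/2)[1/203 - 1/233]
= 15/47299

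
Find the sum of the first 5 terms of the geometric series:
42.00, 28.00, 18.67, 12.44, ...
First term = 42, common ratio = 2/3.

Sₙ = a(1 - rⁿ) / (1 - r)
S_5 = 42(1 - (2/3)^5) / (1 - (2/3))
S_5 = 42(1 - (32/243)) / (1/3)
S_5 = 2954/27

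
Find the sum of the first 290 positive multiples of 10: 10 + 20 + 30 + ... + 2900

Factor out 10: = 10(1 + 2 + ... + 290) = 10 × n(n+1)/2
= 10 × 290×291/2
= 10 × 42195
= 421950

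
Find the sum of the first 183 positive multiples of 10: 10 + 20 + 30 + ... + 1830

Factor out 10: = 10(1 + 2 + ... + 183) = 10 × n(n+1)/2
= 10 × 183×184/2
= 10 × 16836
= 168360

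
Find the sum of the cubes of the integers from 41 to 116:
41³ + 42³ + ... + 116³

Use ∑_{k=1}^{n} k³ = [n(n+1)/2]², then subtract the first 40 terms.
∑_{k=1}^{116} k³ = [116×117/2]² = 6786² = 46049796
∑_{k=1}^{40} k³ = [40×41/2]² = 820² = 672400
∑_{k=41}^{116} k³ = 46049796 - 672400 = 45377396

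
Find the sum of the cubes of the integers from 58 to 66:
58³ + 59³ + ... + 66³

Use ∑_{k=1}^{n} k³ = [n(n+1)/2]², then subtract the first 57 terms.
∑_{k=1}^{66} k³ = [66×67/2]² = 2211² = 4888521
∑_{k=1}^{57} k³ = [57×58/2]² = 1653² = 2732409
∑_{k=58}^{66} k³ = 4888521 - 2732409 = 2156112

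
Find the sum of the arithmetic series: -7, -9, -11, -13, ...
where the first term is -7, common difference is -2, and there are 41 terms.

Sₙ = n/2 × (first + last)
Last term = a + (n-1)d = -7 + (41-1)×(-2) = -87
S_41 = 41/2 × (-7 + (-87))
S_41 = 41/2 × (-94) = -1927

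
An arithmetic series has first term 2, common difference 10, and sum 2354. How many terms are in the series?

Using S = n/2 × [2a + (n-1)d]
2354 = n/2 × [2(2) + (n-1)(10)]
2354 = n/2 × [4 + 10n - 10]
4708 = n × [-6 + 10n]
10n² + (-6)n - 4708 = 0
Discriminant: Δ = (-6)² - 4(10)(-4708) = 36 + 188320 = 188356
√Δ = 434
n = [-(-6) + √Δ] / (2·10) = (6 + 434) / 20 = 440 / 20 = 22
(The negative root is discarded since n must be a positive integer.)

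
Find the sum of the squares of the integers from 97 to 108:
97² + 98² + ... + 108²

Use ∑_{k=1}^{n} k² = n(n+1)(2n+1)/6, then subtract the first 96 terms.
∑_{k=1}^{108} k² = 108×109×217/6 = 425754
∑_{k=1}^{96} k² = 96×97×193/6 = 299536
∑_{k=97}^{108} k² = 425754 - 299536 = 126218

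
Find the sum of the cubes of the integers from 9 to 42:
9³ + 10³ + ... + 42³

Use ∑_{k=1}^{n} k³ = [n(n+1)/2]², then subtract the first 8 terms.
∑_{k=1}^{42} k³ = [42×43/2]² = 903² = 815409
∑_{k=1}^{8} k³ = [8×9/2]² = 36² = 1296
∑_{k=9}^{42} k³ = 815409 - 1296 = 814113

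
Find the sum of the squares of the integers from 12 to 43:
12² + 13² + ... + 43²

Use ∑_{k=1}^{n} k² = n(n+1)(2n+1)/6, then subtract the first 11 terms.
∑_{k=1}^{43} k² = 43×44×87/6 = 27434
∑_{k=1}^{11} k² = 11×12×23/6 = 506
∑_{k=12}^{43} k² = 27434 - 506 = 26928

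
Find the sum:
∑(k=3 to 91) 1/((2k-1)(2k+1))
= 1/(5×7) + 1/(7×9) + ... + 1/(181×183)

Partial fractions: 1/((2k-1)(2k+1)) = (1/2)[1/(2k-1) - 1/(2k+1)]
The series telescopes:
= (1/2)[1/5 - 1/183]
= 89/915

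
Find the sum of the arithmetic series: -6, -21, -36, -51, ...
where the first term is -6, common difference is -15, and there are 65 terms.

Sₙ = n/2 × (first + last)
Last term = a + (n-1)d = -6 + (65-1)×(-15) = -966
S_65 = 65/2 × (-6 + (-966))
S_65 = 65/2 × (-972) = -31590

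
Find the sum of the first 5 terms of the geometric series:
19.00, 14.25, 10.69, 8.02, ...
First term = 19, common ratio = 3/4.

Sₙ = a(1 - rⁿ) / (1 - r)
S_5 = 19(1 - (3/4)^5) / (1 - (3/4))
S_5 = 19(1 - (243/1024)) / (1/4)
S_5 = 14839/256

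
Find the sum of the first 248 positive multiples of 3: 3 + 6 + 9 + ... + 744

Factor out 3: = 3(1 + 2 + ... + 248) = 3 × n(n+1)/2
= 3 × 248×249/2
= 3 × 30876
= 92628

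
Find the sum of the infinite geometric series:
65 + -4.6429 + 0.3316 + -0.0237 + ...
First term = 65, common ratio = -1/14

For |r| < 1, S = a / (1 - r)
S = 65 / (1 - (-1/14))
S = 65 / (15/14)
S = 182/3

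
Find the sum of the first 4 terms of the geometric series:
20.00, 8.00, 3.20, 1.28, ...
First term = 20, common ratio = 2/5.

Sₙ = a(1 - rⁿ) / (1 - r)
S_4 = 20(1 - (2/5)^4) / (1 - (2/5))
S_4 = 20(1 - (16/625)) / (3/5)
S_4 = 812/25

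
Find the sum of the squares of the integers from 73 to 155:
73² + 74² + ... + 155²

Use ∑_{k=1}^{n} k² = n(n+1)(2n+1)/6, then subtract the first 72 terms.
∑_{k=1}^{155} k² = 155×156×311/6 = 1253330
∑_{k=1}^{72} k² = 72×73×145/6 = 127020
∑_{k=73}^{155} k² = 1253330 - 127020 = 1126310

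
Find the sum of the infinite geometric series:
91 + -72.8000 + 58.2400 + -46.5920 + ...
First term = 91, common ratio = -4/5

For |r| < 1, S = a / (1 - r)
S = 91 / (1 - (-4/5))
S = 91 / (9/5)
S = 455/9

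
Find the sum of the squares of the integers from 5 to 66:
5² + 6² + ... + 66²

Use ∑_{k=1}^{n} k² = n(n+1)(2n+1)/6, then subtract the first 4 terms.
∑_{k=1}^{66} k² = 66×67×133/6 = 98021
∑_{k=1}^{4} k² = 4×5×9/6 = 30
∑_{k=5}^{66} k² = 98021 - 30 = 97991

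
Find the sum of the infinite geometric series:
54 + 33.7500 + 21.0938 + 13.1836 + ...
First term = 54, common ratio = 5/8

For |r| < 1, S = a / (1 - r)
S = 54 / (1 - (5/8))
S = 54 / (3/8)
S = 144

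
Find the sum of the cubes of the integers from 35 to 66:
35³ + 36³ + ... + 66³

Use ∑_{k=1}^{n} k³ = [n(n+1)/2]², then subtract the first 34 terms.
∑_{k=1}^{66} k³ = [66×67/2]² = 2211² = 4888521
∑_{k=1}^{34} k³ = [34×35/2]² = 595² = 354025
∑_{k=35}^{66} k³ = 4888521 - 354025 = 4534496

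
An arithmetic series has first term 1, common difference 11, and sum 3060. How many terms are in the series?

Using S = n/2 × [2a + (n-1)d]
3060 = n/2 × [2(1) + (n-1)(11)]
3060 = n/2 × [2 + 11n - 11]
6120 = n × [-9 + 11n]
11n² + (-9)n - 6120 = 0
Discriminant: Δ = (-9)² - 4(11)(-6120) = 81 + 269280 = 269361
√Δ = 519
n = [-(-9) + √Δ] / (2·11) = (9 + 519) / 22 = 528 / 22 = 24
(The negative root is discarded since n must be a positive integer.)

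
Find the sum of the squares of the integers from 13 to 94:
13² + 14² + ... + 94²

Use ∑_{k=1}^{n} k² = n(n+1)(2n+1)/6, then subtract the first 12 terms.
∑_{k=1}^{94} k² = 94×95×189/6 = 281295
∑_{k=1}^{12} k² = 12×13×25/6 = 650
∑_{k=13}^{94} k² = 281295 - 650 = 280645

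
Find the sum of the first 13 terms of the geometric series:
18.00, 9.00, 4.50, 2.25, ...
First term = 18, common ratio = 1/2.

Sₙ = a(1 - rⁿ) / (1 - r)
S_13 = 18(1 - (1/2)^13) / (1 - (1/2))
S_13 = 18(1 - (1/8192)) / (1/2)
S_13 = 73719/2048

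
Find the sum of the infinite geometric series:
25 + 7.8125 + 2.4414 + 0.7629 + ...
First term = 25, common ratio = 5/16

For |r| < 1, S = a / (1 - r)
S = 25 / (1 - (5/16))
S = 25 / (11/16)
S = 400/11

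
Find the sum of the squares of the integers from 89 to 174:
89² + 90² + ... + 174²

Use ∑_{k=1}^{n} k² = n(n+1)(2n+1)/6, then subtract the first 88 terms.
∑_{k=1}^{174} k² = 174×175×349/6 = 1771175
∑_{k=1}^{88} k² = 88×89×177/6 = 231044
∑_{k=89}^{174} k² = 1771175 - 231044 = 1540131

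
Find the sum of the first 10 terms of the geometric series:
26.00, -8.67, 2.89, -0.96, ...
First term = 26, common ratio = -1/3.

Sₙ = a(1 - rⁿ) / (1 - r)
S_10 = 26(1 - (-1/3)^10) / (1 - (-1/3))
S_10 = 26(1 - (1/59049)) / (4/3)
S_10 = 383812/19683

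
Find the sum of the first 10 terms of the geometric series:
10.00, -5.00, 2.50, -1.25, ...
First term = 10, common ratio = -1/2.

Sₙ = a(1 - rⁿ) / (1 - r)
S_10 = 10(1 - (-1/2)^10) / (1 - (-1/2))
S_10 = 10(1 - (1/1024)) / (3/2)
S_10 = 1705/256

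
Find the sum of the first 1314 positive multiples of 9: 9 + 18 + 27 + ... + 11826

Factor out 9: = 9(1 + 2 + ... + 1314) = 9 × n(n+1)/2
= 9 × 1314×1315/2
= 9 × 863955
= 7775595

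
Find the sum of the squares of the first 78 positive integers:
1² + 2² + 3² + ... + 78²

Formula: ∑k² = n(n+1)(2n+1)/6
= 78×79×157/6
= 967434/6
= 161239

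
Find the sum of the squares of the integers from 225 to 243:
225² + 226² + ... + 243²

Use ∑_{k=1}^{n} k² = n(n+1)(2n+1)/6, then subtract the first 224 terms.
∑_{k=1}^{243} k² = 243×244×487/6 = 4812534
∑_{k=1}^{224} k² = 224×225×449/6 = 3771600
∑_{k=225}^{243} k² = 4812534 - 3771600 = 1040934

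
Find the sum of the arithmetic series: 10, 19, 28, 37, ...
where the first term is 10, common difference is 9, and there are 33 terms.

Sₙ = n/2 × (first + last)
Last term = a + (n-1)d = 10 + (33-1)×9 = 298
S_33 = 33/2 × (10 + 298)
S_33 = 33/2 × 308 = 5082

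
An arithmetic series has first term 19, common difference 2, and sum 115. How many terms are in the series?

Using S = n/2 × [2a + (n-1)d]
115 = n/2 × [2(19) + (n-1)(2)]
115 = n/2 × [38 + 2n - 2]
230 = n × [36 + 2n]
2n² + (36)n - 230 = 0
Discriminant: Δ = (36)² - 4(2)(-230) = 1296 + 1840 = 3136
√Δ = 56
n = [-(36) + √Δ] / (2·2) = (-36 + 56) / 4 = 20 / 4 = 5
(The negative root is discarded since n must be a positive integer.)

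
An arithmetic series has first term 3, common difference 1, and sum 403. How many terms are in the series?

Using S = n/2 × [2a + (n-1)d]
403 = n/2 × [2(3) + (n-1)(1)]
403 = n/2 × [6 + 1n - 1]
806 = n × [5 + 1n]
1n² + (5)n - 806 = 0
Discriminant: Δ = (5)² - 4(1)(-806) = 25 + 3224 = 3249
√Δ = 57
n = [-(5) + √Δ] / (2·1) = (-5 + 57) / 2 = 52 / 2 = 26
(The negative root is discarded since n must be a positive integer.)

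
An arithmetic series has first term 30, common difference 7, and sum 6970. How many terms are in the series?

Using S = n/2 × [2a + (n-1)d]
6970 = n/2 × [2(30) + (n-1)(7)]
6970 = n/2 × [60 + 7n - 7]
13940 = n × [53 + 7n]
7n² + (53)n - 13940 = 0
Discriminant: Δ = (53)² - 4(7)(-13940) = 2809 + 390320 = 393129
√Δ = 627
n = [-(53) + √Δ] / (2·7) = (-53 + 627) / 14 = 574 / 14 = 41
(The negative root is discarded since n must be a positive integer.)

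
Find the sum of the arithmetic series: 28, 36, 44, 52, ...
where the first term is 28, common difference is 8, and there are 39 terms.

Sₙ = n/2 × (first + last)
Last term = a + (n-1)d = 28 + (39-1)×8 = 332
S_39 = 39/2 × (28 + 332)
S_39 = 39/2 × 360 = 7020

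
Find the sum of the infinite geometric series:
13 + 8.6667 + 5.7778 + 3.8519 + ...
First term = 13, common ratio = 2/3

For |r| < 1, S = a / (1 - r)
S = 13 / (1 - (2/3))
S = 13 / (1/3)
S = 39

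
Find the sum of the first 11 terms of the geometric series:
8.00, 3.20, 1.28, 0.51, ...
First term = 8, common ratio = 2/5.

Sₙ = a(1 - rⁿ) / (1 - r)
S_11 = 8(1 - (2/5)^11) / (1 - (2/5))
S_11 = 8(1 - (2048/48828125)) / (3/5)
S_11 = 130202872/9765625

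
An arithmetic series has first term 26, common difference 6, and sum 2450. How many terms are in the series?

Using S = n/2 × [2a + (n-1)d]
2450 = n/2 × [2(26) + (n-1)(6)]
2450 = n/2 × [52 + 6n - 6]
4900 = n × [46 + 6n]
6n² + (46)n - 4900 = 0
Discriminant: Δ = (46)² - 4(6)(-4900) = 2116 + 117600 = 119716
√Δ = 346
n = [-(46) + √Δ] / (2·6) = (-46 + 346) / 12 = 300 / 12 = 25
(The negative root is discarded since n must be a positive integer.)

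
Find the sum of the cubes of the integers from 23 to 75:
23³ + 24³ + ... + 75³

Use ∑_{k=1}^{n} k³ = [n(n+1)/2]², then subtract the first 22 terms.
∑_{k=1}^{75} k³ = [75×76/2]² = 2850² = 8122500
∑_{k=1}^{22} k³ = [22×23/2]² = 253² = 64009
∑_{k=23}^{75} k³ = 8122500 - 64009 = 8058491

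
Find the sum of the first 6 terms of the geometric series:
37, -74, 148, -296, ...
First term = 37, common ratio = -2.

Sₙ = a(1 - rⁿ) / (1 - r)
S_6 = 37(1 - (-2)^6) / (1 - (-2))
S_6 = 37(1 - 64) / (3)
S_6 = -777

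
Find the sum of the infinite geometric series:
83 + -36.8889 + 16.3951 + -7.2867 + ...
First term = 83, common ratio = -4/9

For |r| < 1, S = a / (1 - r)
S = 83 / (1 - (-4/9))
S = 83 / (13/9)
S = 747/13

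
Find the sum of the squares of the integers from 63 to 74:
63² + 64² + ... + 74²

Use ∑_{k=1}^{n} k² = n(n+1)(2n+1)/6, then subtract the first 62 terms.
∑_{k=1}^{74} k² = 74×75×149/6 = 137825
∑_{k=1}^{62} k² = 62×63×125/6 = 81375
∑_{k=63}^{74} k² = 137825 - 81375 = 56450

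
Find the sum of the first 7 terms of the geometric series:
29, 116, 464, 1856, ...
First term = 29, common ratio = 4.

Sₙ = a(1 - rⁿ) / (1 - r)
S_7 = 29(1 - 4^7) / (1 - 4)
S_7 = 29(1 - 16384) / (-3)
S_7 = 158369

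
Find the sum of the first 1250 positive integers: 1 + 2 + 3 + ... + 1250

Formula: ∑k = n(n+1)/2
= 1250×1251/2
= 1563750/2
= 781875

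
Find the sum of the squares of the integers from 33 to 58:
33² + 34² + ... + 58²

Use ∑_{k=1}^{n} k² = n(n+1)(2n+1)/6, then subtract the first 32 terms.
∑_{k=1}^{58} k² = 58×59×117/6 = 66729
∑_{k=1}^{32} k² = 32×33×65/6 = 11440
∑_{k=33}^{58} k² = 66729 - 11440 = 55289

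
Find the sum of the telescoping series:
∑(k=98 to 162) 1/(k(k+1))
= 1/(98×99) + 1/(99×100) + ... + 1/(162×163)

Partial fractions: 1/(k(k+1)) = 1/k - 1/(k+1)
The series telescopes:
= (1/98 - 1/99) + (1/99 - 1/100) + ... + (1/162 - 1/163)
= 1/98 - 1/163
= 65/15974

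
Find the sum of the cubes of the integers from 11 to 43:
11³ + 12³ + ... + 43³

Use ∑_{k=1}^{n} k³ = [n(n+1)/2]², then subtract the first 10 terms.
∑_{k=1}^{43} k³ = [43×44/2]² = 946² = 894916
∑_{k=1}^{10} k³ = [10×11/2]² = 55² = 3025
∑_{k=11}^{43} k³ = 894916 - 3025 = 891891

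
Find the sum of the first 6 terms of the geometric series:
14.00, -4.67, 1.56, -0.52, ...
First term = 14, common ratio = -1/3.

Sₙ = a(1 - rⁿ) / (1 - r)
S_6 = 14(1 - (-1/3)^6) / (1 - (-1/3))
S_6 = 14(1 - (1/729)) / (4/3)
S_6 = 2548/243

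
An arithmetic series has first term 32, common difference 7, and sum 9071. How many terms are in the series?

Using S = n/2 × [2a + (n-1)d]
9071 = n/2 × [2(32) + (n-1)(7)]
9071 = n/2 × [64 + 7n - 7]
18142 = n × [57 + 7n]
7n² + (57)n - 18142 = 0
Discriminant: Δ = (57)² - 4(7)(-18142) = 3249 + 507976 = 511225
√Δ = 715
n = [-(57) + √Δ] / (2·7) = (-57 + 715) / 14 = 658 / 14 = 47
(The negative root is discarded since n must be a positive integer.)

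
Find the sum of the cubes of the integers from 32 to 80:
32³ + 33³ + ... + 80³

Use ∑_{k=1}^{n} k³ = [n(n+1)/2]², then subtract the first 31 terms.
∑_{k=1}^{80} k³ = [80×81/2]² = 3240² = 10497600
∑_{k=1}^{31} k³ = [31×32/2]² = 496² = 246016
∑_{k=32}^{80} k³ = 10497600 - 246016 = 10251584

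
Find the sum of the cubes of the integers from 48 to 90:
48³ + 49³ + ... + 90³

Use ∑_{k=1}^{n} k³ = [n(n+1)/2]², then subtract the first 47 terms.
∑_{k=1}^{90} k³ = [90×91/2]² = 4095² = 16769025
∑_{k=1}^{47} k³ = [47×48/2]² = 1128² = 1272384
∑_{k=48}^{90} k³ = 16769025 - 1272384 = 15496641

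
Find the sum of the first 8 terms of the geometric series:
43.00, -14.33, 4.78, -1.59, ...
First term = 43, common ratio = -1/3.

Sₙ = a(1 - rⁿ) / (1 - r)
S_8 = 43(1 - (-1/3)^8) / (1 - (-1/3))
S_8 = 43(1 - (1/6561)) / (4/3)
S_8 = 70520/2187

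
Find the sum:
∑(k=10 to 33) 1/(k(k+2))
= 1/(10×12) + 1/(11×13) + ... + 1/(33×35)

Partial fractions: 1/(k(k+2)) = (1/2)[1/k - 1/(k+2)]
Telescoping leaves the first two and last two terms:
= (1/2)[1/10 + 1/11 - 1/34 - 1/35]
= 87/1309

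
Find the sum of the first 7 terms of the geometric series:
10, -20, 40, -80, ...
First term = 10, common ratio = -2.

Sₙ = a(1 - rⁿ) / (1 - r)
S_7 = 10(1 - (-2)^7) / (1 - (-2))
S_7 = 10(1 - (-128)) / (3)
S_7 = 430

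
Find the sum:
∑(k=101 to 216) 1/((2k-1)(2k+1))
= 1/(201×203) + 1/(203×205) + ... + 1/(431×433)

Partial fractions: 1/((2k-1)(2k+1)) = (1/2)[1/(2k-1) - 1/(2k+1)]
The series telescopes:
= (1/2)[1/201 - 1/433]
= 116/87033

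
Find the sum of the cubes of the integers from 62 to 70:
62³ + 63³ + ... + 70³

Use ∑_{k=1}^{n} k³ = [n(n+1)/2]², then subtract the first 61 terms.
∑_{k=1}^{70} k³ = [70×71/2]² = 2485² = 6175225
∑_{k=1}^{61} k³ = [61×62/2]² = 1891² = 3575881
∑_{k=62}^{70} k³ = 6175225 - 3575881 = 2599344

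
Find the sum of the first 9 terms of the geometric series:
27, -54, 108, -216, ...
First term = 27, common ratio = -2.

Sₙ = a(1 - rⁿ) / (1 - r)
S_9 = 27(1 - (-2)^9) / (1 - (-2))
S_9 = 27(1 - (-512)) / (3)
S_9 = 4617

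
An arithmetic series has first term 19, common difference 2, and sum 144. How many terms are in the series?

Using S = n/2 × [2a + (n-1)d]
144 = n/2 × [2(19) + (n-1)(2)]
144 = n/2 × [38 + 2n - 2]
288 = n × [36 + 2n]
2n² + (36)n - 288 = 0
Discriminant: Δ = (36)² - 4(2)(-288) = 1296 + 2304 = 3600
√Δ = 60
n = [-(36) + √Δ] / (2·2) = (-36 + 60) / 4 = 24 / 4 = 6
(The negative root is discarded since n must be a positive integer.)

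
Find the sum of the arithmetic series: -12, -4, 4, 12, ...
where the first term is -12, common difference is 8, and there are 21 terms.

Sₙ = n/2 × (first + last)
Last term = a + (n-1)d = -12 + (21-1)×8 = 148
S_21 = 21/2 × (-12 + 148)
S_21 = 21/2 × 136 = 1428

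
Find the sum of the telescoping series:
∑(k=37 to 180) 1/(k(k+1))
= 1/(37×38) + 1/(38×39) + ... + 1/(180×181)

Partial fractions: 1/(k(k+1)) = 1/k - 1/(k+1)
The series telescopes:
= (1/37 - 1/38) + (1/38 - 1/39) + ... + (1/180 - 1/181)
= 1/37 - 1/181
= 144/6697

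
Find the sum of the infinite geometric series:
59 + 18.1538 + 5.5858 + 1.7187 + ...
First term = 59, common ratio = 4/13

For |r| < 1, S = a / (1 - r)
S = 59 / (1 - (4/13))
S = 59 / (9/13)
S = 767/9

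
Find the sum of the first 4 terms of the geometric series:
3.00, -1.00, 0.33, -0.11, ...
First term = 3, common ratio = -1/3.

Sₙ = a(1 - rⁿ) / (1 - r)
S_4 = 3(1 - (-1/3)^4) / (1 - (-1/3))
S_4 = 3(1 - (1/81)) / (4/3)
S_4 = 20/9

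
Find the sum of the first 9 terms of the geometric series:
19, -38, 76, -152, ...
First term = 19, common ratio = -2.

Sₙ = a(1 - rⁿ) / (1 - r)
S_9 = 19(1 - (-2)^9) / (1 - (-2))
S_9 = 19(1 - (-512)) / (3)
S_9 = 3249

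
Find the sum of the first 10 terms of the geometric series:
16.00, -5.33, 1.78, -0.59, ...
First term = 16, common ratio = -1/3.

Sₙ = a(1 - rⁿ) / (1 - r)
S_10 = 16(1 - (-1/3)^10) / (1 - (-1/3))
S_10 = 16(1 - (1/59049)) / (4/3)
S_10 = 236192/19683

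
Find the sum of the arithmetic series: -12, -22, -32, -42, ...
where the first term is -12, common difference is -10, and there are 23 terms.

Sₙ = n/2 × (first + last)
Last term = a + (n-1)d = -12 + (23-1)×(-10) = -232
S_23 = 23/2 × (-12 + (-232))
S_23 = 23/2 × (-244) = -2806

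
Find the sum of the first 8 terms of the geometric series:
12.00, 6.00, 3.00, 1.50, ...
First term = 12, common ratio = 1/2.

Sₙ = a(1 - rⁿ) / (1 - r)
S_8 = 12(1 - (1/2)^8) / (1 - (1/2))
S_8 = 12(1 - (1/256)) / (1/2)
S_8 = 765/32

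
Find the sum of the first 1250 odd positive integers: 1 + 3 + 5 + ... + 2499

Sum of first n odd numbers = n²
= 1250²
= 1562500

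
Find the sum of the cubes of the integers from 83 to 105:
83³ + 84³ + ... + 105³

Use ∑_{k=1}^{n} k³ = [n(n+1)/2]², then subtract the first 82 terms.
∑_{k=1}^{105} k³ = [105×106/2]² = 5565² = 30969225
∑_{k=1}^{82} k³ = [82×83/2]² = 3403² = 11580409
∑_{k=83}^{105} k³ = 30969225 - 11580409 = 19388816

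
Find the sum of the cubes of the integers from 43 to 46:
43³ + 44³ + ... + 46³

Use ∑_{k=1}^{n} k³ = [n(n+1)/2]², then subtract the first 42 terms.
∑_{k=1}^{46} k³ = [46×47/2]² = 1081² = 1168561
∑_{k=1}^{42} k³ = [42×43/2]² = 903² = 815409
∑_{k=43}^{46} k³ = 1168561 - 815409 = 353152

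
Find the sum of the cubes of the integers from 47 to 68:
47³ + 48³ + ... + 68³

Use ∑_{k=1}^{n} k³ = [n(n+1)/2]², then subtract the first 46 terms.
∑_{k=1}^{68} k³ = [68×69/2]² = 2346² = 5503716
∑_{k=1}^{46} k³ = [46×47/2]² = 1081² = 1168561
∑_{k=47}^{68} k³ = 5503716 - 1168561 = 4335155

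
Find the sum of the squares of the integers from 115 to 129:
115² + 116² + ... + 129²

Use ∑_{k=1}^{n} k² = n(n+1)(2n+1)/6, then subtract the first 114 terms.
∑_{k=1}^{129} k² = 129×130×259/6 = 723905
∑_{k=1}^{114} k² = 114×115×229/6 = 500365
∑_{k=115}^{129} k² = 723905 - 500365 = 223540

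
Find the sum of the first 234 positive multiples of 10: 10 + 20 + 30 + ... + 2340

Factor out 10: = 10(1 + 2 + ... + 234) = 10 × n(n+1)/2
= 10 × 234×235/2
= 10 × 27495
= 274950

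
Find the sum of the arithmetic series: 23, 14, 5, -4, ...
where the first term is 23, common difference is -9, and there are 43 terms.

Sₙ = n/2 × (first + last)
Last term = a + (n-1)d = 23 + (43-1)×(-9) = -355
S_43 = 43/2 × (23 + (-355))
S_43 = 43/2 × (-332) = -7138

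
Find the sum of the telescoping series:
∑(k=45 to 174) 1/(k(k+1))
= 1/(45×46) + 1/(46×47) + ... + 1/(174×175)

Partial fractions: 1/(k(k+1)) = 1/k - 1/(k+1)
The series telescopes:
= (1/45 - 1/46) + (1/46 - 1/47) + ... + (1/174 - 1/175)
= 1/45 - 1/175
= 26/1575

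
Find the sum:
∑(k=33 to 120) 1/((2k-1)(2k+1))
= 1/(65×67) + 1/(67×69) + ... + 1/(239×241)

Partial fractions: 1/((2k-1)(2k+1)) = (1/2)[1/(2k-1) - 1/(2k+1)]
The series telescopes:
= (1/2)[1/65 - 1/241]
= 88/15665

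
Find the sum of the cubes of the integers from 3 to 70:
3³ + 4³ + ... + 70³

Use ∑_{k=1}^{n} k³ = [n(n+1)/2]², then subtract the first 2 terms.
∑_{k=1}^{70} k³ = [70×71/2]² = 2485² = 6175225
∑_{k=1}^{2} k³ = [2×3/2]² = 3² = 9
∑_{k=3}^{70} k³ = 6175225 - 9 = 6175216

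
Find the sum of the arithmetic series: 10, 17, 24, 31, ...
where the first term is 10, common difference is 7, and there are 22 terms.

Sₙ = n/2 × (first + last)
Last term = a + (n-1)d = 10 + (22-1)×7 = 157
S_22 = 22/2 × (10 + 157)
S_22 = 22/2 × 167 = 1837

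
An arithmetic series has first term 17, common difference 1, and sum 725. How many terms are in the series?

Using S = n/2 × [2a + (n-1)d]
725 = n/2 × [2(17) + (n-1)(1)]
725 = n/2 × [34 + 1n - 1]
1450 = n × [33 + 1n]
1n² + (33)n - 1450 = 0
Discriminant: Δ = (33)² - 4(1)(-1450) = 1089 + 5800 = 6889
√Δ = 83
n = [-(33) + √Δ] / (2·1) = (-33 + 83) / 2 = 50 / 2 = 25
(The negative root is discarded since n must be a positive integer.)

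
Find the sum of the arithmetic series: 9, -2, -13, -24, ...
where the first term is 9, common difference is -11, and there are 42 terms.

Sₙ = n/2 × (first + last)
Last term = a + (n-1)d = 9 + (42-1)×(-11) = -442
S_42 = 42/2 × (9 + (-442))
S_42 = 42/2 × (-433) = -9093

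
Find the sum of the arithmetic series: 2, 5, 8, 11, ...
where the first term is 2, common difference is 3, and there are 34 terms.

Sₙ = n/2 × (first + last)
Last term = a + (n-1)d = 2 + (34-1)×3 = 101
S_34 = 34/2 × (2 + 101)
S_34 = 34/2 × 103 = 1751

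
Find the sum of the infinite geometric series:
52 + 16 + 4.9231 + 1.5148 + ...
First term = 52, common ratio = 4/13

For |r| < 1, S = a / (1 - r)
S = 52 / (1 - (4/13))
S = 52 / (9/13)
S = 676/9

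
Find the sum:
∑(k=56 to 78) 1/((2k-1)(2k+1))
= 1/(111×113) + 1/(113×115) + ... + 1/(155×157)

Partial fractions: 1/((2k-1)(2k+1)) = (1/2)[1/(2k-1) - 1/(2k+1)]
The series telescopes:
= (1/2)[1/111 - 1/157]
= 23/17427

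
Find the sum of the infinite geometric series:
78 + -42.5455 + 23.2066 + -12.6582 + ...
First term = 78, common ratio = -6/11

For |r| < 1, S = a / (1 - r)
S = 78 / (1 - (-6/11))
S = 78 / (17/11)
S = 858/17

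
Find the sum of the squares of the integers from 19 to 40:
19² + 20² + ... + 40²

Use ∑_{k=1}^{n} k² = n(n+1)(2n+1)/6, then subtract the first 18 terms.
∑_{k=1}^{40} k² = 40×41×81/6 = 22140
∑_{k=1}^{18} k² = 18×19×37/6 = 2109
∑_{k=19}^{40} k² = 22140 - 2109 = 20031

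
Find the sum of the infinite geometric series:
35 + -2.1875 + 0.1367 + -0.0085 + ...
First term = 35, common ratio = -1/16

For |r| < 1, S = a / (1 - r)
S = 35 / (1 - (-1/16))
S = 35 / (17/16)
S = 560/17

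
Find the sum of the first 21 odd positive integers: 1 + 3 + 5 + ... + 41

Sum of first n odd numbers = n²
= 21²
= 441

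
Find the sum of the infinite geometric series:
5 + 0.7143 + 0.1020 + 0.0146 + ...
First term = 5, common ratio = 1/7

For |r| < 1, S = a / (1 - r)
S = 5 / (1 - (1/7))
S = 5 / (6/7)
S = 35/6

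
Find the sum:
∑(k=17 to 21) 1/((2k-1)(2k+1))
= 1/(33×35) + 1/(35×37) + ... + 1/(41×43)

Partial fractions: 1/((2k-1)(2k+1)) = (1/2)[1/(2k-1) - 1/(2k+1)]
The series telescopes:
= (1/2)[1/33 - 1/43]
= 5/1419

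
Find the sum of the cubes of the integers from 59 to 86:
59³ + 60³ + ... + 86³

Use ∑_{k=1}^{n} k³ = [n(n+1)/2]², then subtract the first 58 terms.
∑_{k=1}^{86} k³ = [86×87/2]² = 3741² = 13995081
∑_{k=1}^{58} k³ = [58×59/2]² = 1711² = 2927521
∑_{k=59}^{86} k³ = 13995081 - 2927521 = 11067560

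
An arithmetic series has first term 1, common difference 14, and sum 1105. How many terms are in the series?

Using S = n/2 × [2a + (n-1)d]
1105 = n/2 × [2(1) + (n-1)(14)]
1105 = n/2 × [2 + 14n - 14]
2210 = n × [-12 + 14n]
14n² + (-12)n - 2210 = 0
Discriminant: Δ = (-12)² - 4(14)(-2210) = 144 + 123760 = 123904
√Δ = 352
n = [-(-12) + √Δ] / (2·14) = (12 + 352) / 28 = 364 / 28 = 13
(The negative root is discarded since n must be a positive integer.)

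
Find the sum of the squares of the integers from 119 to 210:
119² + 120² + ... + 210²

Use ∑_{k=1}^{n} k² = n(n+1)(2n+1)/6, then subtract the first 118 terms.
∑_{k=1}^{210} k² = 210×211×421/6 = 3109085
∑_{k=1}^{118} k² = 118×119×237/6 = 554659
∑_{k=119}^{210} k² = 3109085 - 554659 = 2554426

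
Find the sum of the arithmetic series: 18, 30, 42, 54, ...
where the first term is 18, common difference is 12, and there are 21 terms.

Sₙ = n/2 × (first + last)
Last term = a + (n-1)d = 18 + (21-1)×12 = 258
S_21 = 21/2 × (18 + 258)
S_21 = 21/2 × 276 = 2898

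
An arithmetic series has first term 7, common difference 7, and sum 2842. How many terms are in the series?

Using S = n/2 × [2a + (n-1)d]
2842 = n/2 × [2(7) + (n-1)(7)]
2842 = n/2 × [14 + 7n - 7]
5684 = n × [7 + 7n]
7n² + (7)n - 5684 = 0
Discriminant: Δ = (7)² - 4(7)(-5684) = 49 + 159152 = 159201
√Δ = 399
n = [-(7) + √Δ] / (2·7) = (-7 + 399) / 14 = 392 / 14 = 28
(The negative root is discarded since n must be a positive integer.)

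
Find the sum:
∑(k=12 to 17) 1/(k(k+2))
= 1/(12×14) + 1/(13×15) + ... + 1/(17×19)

Partial fractions: 1/(k(k+2)) = (1/2)[1/k - 1/(k+2)]
Telescoping leaves the first two and last two terms:
= (1/2)[1/12 + 1/13 - 1/18 - 1/19]
= 463/17784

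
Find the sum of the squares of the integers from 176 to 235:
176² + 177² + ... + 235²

Use ∑_{k=1}^{n} k² = n(n+1)(2n+1)/6, then subtract the first 175 terms.
∑_{k=1}^{235} k² = 235×236×471/6 = 4353610
∑_{k=1}^{175} k² = 175×176×351/6 = 1801800
∑_{k=176}^{235} k² = 4353610 - 1801800 = 2551810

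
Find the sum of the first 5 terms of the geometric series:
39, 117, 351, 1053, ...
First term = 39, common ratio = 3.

Sₙ = a(1 - rⁿ) / (1 - r)
S_5 = 39(1 - 3^5) / (1 - 3)
S_5 = 39(1 - 243) / (-2)
S_5 = 4719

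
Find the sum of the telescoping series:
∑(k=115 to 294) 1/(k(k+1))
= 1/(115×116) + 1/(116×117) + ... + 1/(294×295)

Partial fractions: 1/(k(k+1)) = 1/k - 1/(k+1)
The series telescopes:
= (1/115 - 1/116) + (1/116 - 1/117) + ... + (1/294 - 1/295)
= 1/115 - 1/295
= 36/6785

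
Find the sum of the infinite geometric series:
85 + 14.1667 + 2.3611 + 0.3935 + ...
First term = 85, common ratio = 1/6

For |r| < 1, S = a / (1 - r)
S = 85 / (1 - (1/6))
S = 85 / (5/6)
S = 102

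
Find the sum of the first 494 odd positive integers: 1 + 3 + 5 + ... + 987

Sum of first n odd numbers = n²
= 494²
= 244036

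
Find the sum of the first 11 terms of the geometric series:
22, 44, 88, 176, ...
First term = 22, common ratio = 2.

Sₙ = a(1 - rⁿ) / (1 - r)
S_11 = 22(1 - 2^11) / (1 - 2)
S_11 = 22(1 - 2048) / (-1)
S_11 = 45034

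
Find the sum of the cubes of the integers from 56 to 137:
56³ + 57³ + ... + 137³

Use ∑_{k=1}^{n} k³ = [n(n+1)/2]², then subtract the first 55 terms.
∑_{k=1}^{137} k³ = [137×138/2]² = 9453² = 89359209
∑_{k=1}^{55} k³ = [55×56/2]² = 1540² = 2371600
∑_{k=56}^{137} k³ = 89359209 - 2371600 = 86987609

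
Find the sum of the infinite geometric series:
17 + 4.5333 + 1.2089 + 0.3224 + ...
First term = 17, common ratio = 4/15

For |r| < 1, S = a / (1 - r)
S = 17 / (1 - (4/15))
S = 17 / (11/15)
S = 255/11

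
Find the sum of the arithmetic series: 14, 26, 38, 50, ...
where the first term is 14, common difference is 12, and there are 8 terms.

Sₙ = n/2 × (first + last)
Last term = a + (n-1)d = 14 + (8-1)×12 = 98
S_8 = 8/2 × (14 + 98)
S_8 = 8/2 × 112 = 448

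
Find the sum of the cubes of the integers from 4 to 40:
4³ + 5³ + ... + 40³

Use ∑_{k=1}^{n} k³ = [n(n+1)/2]², then subtract the first 3 terms.
∑_{k=1}^{40} k³ = [40×41/2]² = 820² = 672400
∑_{k=1}^{3} k³ = [3×4/2]² = 6² = 36
∑_{k=4}^{40} k³ = 672400 - 36 = 672364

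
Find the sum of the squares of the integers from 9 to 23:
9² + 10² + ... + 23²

Use ∑_{k=1}^{n} k² = n(n+1)(2n+1)/6, then subtract the first 8 terms.
∑_{k=1}^{23} k² = 23×24×47/6 = 4324
∑_{k=1}^{8} k² = 8×9×17/6 = 204
∑_{k=9}^{23} k² = 4324 - 204 = 4120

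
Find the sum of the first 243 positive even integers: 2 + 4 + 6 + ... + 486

Sum of first n even numbers = n(n+1)
= 243×244
= 59292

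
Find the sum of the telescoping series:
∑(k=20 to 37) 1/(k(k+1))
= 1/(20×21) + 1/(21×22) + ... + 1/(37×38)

Partial fractions: 1/(k(k+1)) = 1/k - 1/(k+1)
The series telescopes:
= (1/20 - 1/21) + (1/21 - 1/22) + ... + (1/37 - 1/38)
= 1/20 - 1/38
= 9/380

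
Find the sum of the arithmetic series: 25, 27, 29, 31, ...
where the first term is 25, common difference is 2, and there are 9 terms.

Sₙ = n/2 × (first + last)
Last term = a + (n-1)d = 25 + (9-1)×2 = 41
S_9 = 9/2 × (25 + 41)
S_9 = 9/2 × 66 = 297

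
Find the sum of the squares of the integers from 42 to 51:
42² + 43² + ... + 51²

Use ∑_{k=1}^{n} k² = n(n+1)(2n+1)/6, then subtract the first 41 terms.
∑_{k=1}^{51} k² = 51×52×103/6 = 45526
∑_{k=1}^{41} k² = 41×42×83/6 = 23821
∑_{k=42}^{51} k² = 45526 - 23821 = 21705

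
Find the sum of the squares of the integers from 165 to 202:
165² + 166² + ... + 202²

Use ∑_{k=1}^{n} k² = n(n+1)(2n+1)/6, then subtract the first 164 terms.
∑_{k=1}^{202} k² = 202×203×405/6 = 2767905
∑_{k=1}^{164} k² = 164×165×329/6 = 1483790
∑_{k=165}^{202} k² = 2767905 - 1483790 = 1284115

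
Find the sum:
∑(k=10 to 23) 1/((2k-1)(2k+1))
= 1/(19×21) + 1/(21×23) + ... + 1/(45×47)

Partial fractions: 1/((2k-1)(2k+1)) = (1/2)[1/(2k-1) - 1/(2k+1)]
The series telescopes:
= (1/2)[1/19 - 1/47]
= 14/893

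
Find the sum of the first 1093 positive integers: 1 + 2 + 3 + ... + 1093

Formula: ∑k = n(n+1)/2
= 1093×1094/2
= 1195742/2
= 597871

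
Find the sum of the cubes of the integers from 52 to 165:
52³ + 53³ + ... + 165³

Use ∑_{k=1}^{n} k³ = [n(n+1)/2]², then subtract the first 51 terms.
∑_{k=1}^{165} k³ = [165×166/2]² = 13695² = 187553025
∑_{k=1}^{51} k³ = [51×52/2]² = 1326² = 1758276
∑_{k=52}^{165} k³ = 187553025 - 1758276 = 185794749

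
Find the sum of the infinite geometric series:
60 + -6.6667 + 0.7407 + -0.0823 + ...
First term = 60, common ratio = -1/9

For |r| < 1, S = a / (1 - r)
S = 60 / (1 - (-1/9))
S = 60 / (10/9)
S = 54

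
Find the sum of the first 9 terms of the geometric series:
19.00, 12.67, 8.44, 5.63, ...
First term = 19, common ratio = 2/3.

Sₙ = a(1 - rⁿ) / (1 - r)
S_9 = 19(1 - (2/3)^9) / (1 - (2/3))
S_9 = 19(1 - (512/19683)) / (1/3)
S_9 = 364249/6561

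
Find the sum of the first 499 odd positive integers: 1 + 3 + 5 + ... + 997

Sum of first n odd numbers = n²
= 499²
= 249001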